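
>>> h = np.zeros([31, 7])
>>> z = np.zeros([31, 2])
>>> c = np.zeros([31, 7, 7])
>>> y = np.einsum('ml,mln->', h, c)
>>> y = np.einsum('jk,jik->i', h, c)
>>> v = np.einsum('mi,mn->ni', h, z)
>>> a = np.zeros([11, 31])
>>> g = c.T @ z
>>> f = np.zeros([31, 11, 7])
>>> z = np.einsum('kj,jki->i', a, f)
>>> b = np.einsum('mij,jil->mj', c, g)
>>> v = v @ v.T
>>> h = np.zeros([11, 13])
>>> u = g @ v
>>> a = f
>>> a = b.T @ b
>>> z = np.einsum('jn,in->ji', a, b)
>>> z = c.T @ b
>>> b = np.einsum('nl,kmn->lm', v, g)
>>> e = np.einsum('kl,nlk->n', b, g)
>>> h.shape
(11, 13)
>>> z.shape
(7, 7, 7)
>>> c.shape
(31, 7, 7)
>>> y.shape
(7,)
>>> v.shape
(2, 2)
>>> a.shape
(7, 7)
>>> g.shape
(7, 7, 2)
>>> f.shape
(31, 11, 7)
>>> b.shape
(2, 7)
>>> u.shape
(7, 7, 2)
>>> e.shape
(7,)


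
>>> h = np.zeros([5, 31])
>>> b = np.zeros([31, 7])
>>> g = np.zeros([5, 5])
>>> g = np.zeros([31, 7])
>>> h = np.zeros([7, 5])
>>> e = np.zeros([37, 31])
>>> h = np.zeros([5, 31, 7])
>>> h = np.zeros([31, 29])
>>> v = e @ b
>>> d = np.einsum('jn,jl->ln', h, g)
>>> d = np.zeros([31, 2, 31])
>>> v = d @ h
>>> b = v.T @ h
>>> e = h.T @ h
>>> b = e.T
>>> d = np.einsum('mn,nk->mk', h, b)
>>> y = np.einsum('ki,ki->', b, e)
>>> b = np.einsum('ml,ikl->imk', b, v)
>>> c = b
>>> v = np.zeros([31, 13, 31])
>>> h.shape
(31, 29)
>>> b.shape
(31, 29, 2)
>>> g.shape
(31, 7)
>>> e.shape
(29, 29)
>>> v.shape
(31, 13, 31)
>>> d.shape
(31, 29)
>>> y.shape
()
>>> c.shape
(31, 29, 2)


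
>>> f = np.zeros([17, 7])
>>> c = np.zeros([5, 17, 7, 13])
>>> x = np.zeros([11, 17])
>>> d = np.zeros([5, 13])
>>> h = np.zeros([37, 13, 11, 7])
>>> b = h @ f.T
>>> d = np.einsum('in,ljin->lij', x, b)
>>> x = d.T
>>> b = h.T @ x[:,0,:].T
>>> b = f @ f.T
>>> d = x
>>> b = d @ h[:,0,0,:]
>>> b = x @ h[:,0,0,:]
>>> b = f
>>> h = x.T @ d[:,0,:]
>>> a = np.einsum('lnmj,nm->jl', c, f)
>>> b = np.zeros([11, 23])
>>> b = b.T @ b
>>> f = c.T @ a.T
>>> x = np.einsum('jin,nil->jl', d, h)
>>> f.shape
(13, 7, 17, 13)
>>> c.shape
(5, 17, 7, 13)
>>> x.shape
(13, 37)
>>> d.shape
(13, 11, 37)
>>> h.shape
(37, 11, 37)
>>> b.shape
(23, 23)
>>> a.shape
(13, 5)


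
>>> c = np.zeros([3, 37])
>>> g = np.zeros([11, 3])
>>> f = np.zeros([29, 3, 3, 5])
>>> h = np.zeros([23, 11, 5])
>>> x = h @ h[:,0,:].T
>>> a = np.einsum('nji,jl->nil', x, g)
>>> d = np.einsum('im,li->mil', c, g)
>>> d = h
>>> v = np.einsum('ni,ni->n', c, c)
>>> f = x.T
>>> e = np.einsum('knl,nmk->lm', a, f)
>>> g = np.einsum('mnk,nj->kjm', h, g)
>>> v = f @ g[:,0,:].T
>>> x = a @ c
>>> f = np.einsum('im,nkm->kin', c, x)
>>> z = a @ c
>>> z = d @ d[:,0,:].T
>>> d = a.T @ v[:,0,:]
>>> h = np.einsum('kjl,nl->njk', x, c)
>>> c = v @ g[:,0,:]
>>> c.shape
(23, 11, 23)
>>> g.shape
(5, 3, 23)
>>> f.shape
(23, 3, 23)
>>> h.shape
(3, 23, 23)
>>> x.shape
(23, 23, 37)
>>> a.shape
(23, 23, 3)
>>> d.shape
(3, 23, 5)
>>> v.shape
(23, 11, 5)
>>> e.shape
(3, 11)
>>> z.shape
(23, 11, 23)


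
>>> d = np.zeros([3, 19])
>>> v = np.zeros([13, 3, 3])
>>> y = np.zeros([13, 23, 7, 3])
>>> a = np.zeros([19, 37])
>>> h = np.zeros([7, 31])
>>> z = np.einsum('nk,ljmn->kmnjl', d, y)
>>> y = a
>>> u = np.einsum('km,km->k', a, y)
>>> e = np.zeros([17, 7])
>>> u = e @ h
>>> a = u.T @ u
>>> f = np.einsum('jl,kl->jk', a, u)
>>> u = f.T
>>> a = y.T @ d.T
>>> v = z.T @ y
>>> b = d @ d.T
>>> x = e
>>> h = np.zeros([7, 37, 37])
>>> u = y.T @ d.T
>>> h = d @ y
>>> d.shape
(3, 19)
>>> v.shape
(13, 23, 3, 7, 37)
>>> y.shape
(19, 37)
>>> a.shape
(37, 3)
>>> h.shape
(3, 37)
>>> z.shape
(19, 7, 3, 23, 13)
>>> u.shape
(37, 3)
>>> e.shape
(17, 7)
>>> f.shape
(31, 17)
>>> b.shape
(3, 3)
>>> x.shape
(17, 7)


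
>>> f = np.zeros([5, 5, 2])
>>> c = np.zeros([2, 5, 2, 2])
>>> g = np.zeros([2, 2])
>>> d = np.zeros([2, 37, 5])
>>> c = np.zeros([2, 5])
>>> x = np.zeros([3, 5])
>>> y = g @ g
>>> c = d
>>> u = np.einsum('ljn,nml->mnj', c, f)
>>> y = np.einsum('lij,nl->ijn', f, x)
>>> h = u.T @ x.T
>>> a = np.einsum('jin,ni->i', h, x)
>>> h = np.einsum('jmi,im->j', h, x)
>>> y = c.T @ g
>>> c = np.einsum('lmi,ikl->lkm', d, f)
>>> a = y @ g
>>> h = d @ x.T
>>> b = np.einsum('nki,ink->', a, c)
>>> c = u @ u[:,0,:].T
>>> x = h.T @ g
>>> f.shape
(5, 5, 2)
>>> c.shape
(5, 5, 5)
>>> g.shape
(2, 2)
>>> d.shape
(2, 37, 5)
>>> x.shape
(3, 37, 2)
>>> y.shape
(5, 37, 2)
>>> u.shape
(5, 5, 37)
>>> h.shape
(2, 37, 3)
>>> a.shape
(5, 37, 2)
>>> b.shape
()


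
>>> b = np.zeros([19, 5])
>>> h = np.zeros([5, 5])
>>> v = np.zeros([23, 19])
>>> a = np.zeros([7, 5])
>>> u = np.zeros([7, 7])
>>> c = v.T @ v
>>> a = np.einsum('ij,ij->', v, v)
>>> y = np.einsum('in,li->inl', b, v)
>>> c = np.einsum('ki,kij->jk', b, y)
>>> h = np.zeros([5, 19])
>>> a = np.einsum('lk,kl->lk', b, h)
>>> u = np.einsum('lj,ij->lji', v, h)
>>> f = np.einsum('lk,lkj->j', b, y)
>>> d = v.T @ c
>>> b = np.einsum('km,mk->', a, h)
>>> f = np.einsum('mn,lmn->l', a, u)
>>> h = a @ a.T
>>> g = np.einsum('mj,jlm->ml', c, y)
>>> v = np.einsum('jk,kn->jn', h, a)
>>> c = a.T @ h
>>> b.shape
()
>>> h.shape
(19, 19)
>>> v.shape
(19, 5)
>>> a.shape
(19, 5)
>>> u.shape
(23, 19, 5)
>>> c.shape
(5, 19)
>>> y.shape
(19, 5, 23)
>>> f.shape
(23,)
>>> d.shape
(19, 19)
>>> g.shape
(23, 5)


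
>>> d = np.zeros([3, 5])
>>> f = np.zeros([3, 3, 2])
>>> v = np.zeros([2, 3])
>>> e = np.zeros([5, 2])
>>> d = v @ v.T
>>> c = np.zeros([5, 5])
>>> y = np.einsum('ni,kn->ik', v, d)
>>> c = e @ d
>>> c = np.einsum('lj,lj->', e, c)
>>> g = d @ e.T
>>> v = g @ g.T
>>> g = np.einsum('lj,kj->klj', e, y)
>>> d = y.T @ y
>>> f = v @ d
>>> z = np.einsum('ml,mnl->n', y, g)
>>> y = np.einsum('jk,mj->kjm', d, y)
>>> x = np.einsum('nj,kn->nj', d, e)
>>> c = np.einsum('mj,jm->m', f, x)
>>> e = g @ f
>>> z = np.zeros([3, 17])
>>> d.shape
(2, 2)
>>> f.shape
(2, 2)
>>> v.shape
(2, 2)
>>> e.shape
(3, 5, 2)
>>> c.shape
(2,)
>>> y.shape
(2, 2, 3)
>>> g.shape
(3, 5, 2)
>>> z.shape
(3, 17)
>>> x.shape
(2, 2)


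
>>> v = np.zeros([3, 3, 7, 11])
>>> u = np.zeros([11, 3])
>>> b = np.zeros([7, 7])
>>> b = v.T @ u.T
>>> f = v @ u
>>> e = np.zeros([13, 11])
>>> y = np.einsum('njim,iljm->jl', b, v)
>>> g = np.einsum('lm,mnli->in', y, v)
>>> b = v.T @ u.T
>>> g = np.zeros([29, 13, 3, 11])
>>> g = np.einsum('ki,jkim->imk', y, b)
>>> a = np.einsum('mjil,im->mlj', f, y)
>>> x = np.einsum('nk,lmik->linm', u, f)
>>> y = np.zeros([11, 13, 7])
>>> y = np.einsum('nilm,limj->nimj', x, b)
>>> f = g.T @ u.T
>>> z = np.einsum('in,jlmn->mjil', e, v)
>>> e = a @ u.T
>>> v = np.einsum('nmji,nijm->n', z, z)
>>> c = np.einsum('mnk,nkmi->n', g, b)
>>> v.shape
(7,)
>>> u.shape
(11, 3)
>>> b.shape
(11, 7, 3, 11)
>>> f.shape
(7, 11, 11)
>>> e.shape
(3, 3, 11)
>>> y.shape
(3, 7, 3, 11)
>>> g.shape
(3, 11, 7)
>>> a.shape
(3, 3, 3)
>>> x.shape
(3, 7, 11, 3)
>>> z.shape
(7, 3, 13, 3)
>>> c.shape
(11,)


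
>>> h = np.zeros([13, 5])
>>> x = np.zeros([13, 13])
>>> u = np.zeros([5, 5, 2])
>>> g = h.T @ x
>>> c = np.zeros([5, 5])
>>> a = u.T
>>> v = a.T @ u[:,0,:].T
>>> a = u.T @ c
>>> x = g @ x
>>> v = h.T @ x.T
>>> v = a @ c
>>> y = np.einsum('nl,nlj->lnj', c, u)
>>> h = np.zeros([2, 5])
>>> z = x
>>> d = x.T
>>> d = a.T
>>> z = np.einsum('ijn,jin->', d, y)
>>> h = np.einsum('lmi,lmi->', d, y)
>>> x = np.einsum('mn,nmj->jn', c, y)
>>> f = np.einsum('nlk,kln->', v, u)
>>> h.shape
()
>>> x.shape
(2, 5)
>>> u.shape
(5, 5, 2)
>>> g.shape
(5, 13)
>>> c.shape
(5, 5)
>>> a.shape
(2, 5, 5)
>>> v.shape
(2, 5, 5)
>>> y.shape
(5, 5, 2)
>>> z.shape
()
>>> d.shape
(5, 5, 2)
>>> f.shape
()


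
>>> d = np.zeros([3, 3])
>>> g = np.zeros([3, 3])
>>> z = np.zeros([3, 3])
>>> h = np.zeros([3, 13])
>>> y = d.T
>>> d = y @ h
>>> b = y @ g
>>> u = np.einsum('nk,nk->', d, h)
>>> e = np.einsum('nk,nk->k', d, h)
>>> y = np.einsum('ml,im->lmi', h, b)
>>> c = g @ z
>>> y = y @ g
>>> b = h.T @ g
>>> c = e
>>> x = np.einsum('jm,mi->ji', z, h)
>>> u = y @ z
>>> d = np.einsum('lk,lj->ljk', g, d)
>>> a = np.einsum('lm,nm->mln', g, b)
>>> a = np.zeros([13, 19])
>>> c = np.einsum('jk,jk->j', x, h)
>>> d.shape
(3, 13, 3)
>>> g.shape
(3, 3)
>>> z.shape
(3, 3)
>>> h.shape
(3, 13)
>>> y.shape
(13, 3, 3)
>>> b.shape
(13, 3)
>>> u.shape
(13, 3, 3)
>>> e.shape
(13,)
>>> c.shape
(3,)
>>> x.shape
(3, 13)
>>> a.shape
(13, 19)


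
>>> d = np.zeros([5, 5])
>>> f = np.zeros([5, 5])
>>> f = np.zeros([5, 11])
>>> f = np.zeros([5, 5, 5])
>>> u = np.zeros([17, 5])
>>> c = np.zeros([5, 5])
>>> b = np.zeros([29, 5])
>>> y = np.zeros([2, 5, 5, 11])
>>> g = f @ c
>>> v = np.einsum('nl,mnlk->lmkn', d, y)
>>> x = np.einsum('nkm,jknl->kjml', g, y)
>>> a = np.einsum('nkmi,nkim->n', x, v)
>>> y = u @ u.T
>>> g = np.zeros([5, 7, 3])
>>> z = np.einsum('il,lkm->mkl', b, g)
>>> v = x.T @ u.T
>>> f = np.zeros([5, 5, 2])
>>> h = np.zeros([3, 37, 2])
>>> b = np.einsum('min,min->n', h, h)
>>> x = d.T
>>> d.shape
(5, 5)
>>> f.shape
(5, 5, 2)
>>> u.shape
(17, 5)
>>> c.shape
(5, 5)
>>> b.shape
(2,)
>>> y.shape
(17, 17)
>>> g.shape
(5, 7, 3)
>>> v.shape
(11, 5, 2, 17)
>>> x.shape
(5, 5)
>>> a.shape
(5,)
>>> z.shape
(3, 7, 5)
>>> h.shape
(3, 37, 2)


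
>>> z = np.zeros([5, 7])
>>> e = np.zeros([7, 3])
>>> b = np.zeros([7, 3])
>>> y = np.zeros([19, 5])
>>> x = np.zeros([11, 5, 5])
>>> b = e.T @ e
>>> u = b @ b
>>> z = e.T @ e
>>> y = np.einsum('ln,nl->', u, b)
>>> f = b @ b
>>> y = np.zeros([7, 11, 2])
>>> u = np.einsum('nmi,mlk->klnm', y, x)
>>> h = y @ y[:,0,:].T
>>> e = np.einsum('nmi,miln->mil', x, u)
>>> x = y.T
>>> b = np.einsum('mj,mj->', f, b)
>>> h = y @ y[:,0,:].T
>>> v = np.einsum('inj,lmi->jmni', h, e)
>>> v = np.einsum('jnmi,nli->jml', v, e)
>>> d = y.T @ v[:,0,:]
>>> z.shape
(3, 3)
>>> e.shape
(5, 5, 7)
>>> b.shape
()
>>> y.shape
(7, 11, 2)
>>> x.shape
(2, 11, 7)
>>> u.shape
(5, 5, 7, 11)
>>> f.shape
(3, 3)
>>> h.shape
(7, 11, 7)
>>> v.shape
(7, 11, 5)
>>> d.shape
(2, 11, 5)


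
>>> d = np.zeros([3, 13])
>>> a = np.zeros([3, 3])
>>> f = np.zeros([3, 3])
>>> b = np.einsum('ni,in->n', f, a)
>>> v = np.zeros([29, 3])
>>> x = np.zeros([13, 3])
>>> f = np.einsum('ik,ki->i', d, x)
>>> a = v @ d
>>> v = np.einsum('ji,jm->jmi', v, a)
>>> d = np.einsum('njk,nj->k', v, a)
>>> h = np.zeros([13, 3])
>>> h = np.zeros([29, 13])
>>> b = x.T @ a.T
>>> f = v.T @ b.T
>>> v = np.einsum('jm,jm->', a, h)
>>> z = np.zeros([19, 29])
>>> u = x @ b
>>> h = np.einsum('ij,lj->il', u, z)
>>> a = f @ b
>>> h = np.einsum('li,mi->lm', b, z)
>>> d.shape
(3,)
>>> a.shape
(3, 13, 29)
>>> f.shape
(3, 13, 3)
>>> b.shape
(3, 29)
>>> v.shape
()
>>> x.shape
(13, 3)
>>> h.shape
(3, 19)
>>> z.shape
(19, 29)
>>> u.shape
(13, 29)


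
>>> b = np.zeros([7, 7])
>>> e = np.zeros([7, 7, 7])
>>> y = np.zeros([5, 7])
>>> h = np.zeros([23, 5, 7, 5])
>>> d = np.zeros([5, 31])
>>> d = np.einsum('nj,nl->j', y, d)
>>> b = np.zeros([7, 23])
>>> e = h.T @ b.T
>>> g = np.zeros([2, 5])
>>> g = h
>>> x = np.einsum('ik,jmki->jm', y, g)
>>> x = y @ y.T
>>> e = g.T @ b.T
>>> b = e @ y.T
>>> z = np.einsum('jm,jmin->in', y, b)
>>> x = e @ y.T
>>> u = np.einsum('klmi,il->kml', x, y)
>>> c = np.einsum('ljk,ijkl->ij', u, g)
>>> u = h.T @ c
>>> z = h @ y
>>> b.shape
(5, 7, 5, 5)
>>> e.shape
(5, 7, 5, 7)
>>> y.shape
(5, 7)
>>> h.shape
(23, 5, 7, 5)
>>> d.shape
(7,)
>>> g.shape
(23, 5, 7, 5)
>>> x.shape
(5, 7, 5, 5)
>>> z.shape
(23, 5, 7, 7)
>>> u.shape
(5, 7, 5, 5)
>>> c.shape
(23, 5)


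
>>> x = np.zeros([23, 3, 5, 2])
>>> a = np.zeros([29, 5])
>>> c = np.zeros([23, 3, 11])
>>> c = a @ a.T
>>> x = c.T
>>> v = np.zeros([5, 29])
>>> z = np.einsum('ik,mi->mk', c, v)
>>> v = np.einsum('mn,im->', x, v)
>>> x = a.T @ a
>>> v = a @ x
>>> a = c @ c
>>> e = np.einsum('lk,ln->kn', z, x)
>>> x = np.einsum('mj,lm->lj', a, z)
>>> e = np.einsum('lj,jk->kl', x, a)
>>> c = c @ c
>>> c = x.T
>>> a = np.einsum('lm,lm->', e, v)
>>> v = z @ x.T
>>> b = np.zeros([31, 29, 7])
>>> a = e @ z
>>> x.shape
(5, 29)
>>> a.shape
(29, 29)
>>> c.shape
(29, 5)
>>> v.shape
(5, 5)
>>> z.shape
(5, 29)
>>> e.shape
(29, 5)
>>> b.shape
(31, 29, 7)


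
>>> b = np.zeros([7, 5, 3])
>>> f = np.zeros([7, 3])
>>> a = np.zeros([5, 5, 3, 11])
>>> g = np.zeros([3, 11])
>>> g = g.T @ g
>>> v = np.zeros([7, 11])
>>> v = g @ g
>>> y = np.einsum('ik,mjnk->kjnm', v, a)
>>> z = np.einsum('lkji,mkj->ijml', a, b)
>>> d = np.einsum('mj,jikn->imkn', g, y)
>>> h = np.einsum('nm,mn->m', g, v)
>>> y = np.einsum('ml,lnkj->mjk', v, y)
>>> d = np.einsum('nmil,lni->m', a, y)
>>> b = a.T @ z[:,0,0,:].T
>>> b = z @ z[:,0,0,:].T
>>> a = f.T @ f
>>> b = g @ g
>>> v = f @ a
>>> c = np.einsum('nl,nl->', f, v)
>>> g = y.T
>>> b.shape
(11, 11)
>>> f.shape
(7, 3)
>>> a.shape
(3, 3)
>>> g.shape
(3, 5, 11)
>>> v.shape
(7, 3)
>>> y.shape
(11, 5, 3)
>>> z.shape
(11, 3, 7, 5)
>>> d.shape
(5,)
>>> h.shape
(11,)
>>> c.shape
()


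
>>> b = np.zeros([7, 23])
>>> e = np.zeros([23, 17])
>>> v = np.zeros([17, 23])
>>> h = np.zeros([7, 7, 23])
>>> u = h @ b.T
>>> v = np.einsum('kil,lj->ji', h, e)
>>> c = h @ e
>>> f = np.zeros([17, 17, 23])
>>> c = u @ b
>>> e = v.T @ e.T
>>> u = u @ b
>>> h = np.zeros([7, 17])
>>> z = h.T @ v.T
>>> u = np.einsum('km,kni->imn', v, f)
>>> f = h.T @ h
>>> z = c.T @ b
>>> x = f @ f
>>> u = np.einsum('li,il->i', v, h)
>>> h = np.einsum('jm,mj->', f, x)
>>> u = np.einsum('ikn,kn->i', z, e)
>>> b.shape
(7, 23)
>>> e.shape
(7, 23)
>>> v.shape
(17, 7)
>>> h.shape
()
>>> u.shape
(23,)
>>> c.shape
(7, 7, 23)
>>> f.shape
(17, 17)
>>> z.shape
(23, 7, 23)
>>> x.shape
(17, 17)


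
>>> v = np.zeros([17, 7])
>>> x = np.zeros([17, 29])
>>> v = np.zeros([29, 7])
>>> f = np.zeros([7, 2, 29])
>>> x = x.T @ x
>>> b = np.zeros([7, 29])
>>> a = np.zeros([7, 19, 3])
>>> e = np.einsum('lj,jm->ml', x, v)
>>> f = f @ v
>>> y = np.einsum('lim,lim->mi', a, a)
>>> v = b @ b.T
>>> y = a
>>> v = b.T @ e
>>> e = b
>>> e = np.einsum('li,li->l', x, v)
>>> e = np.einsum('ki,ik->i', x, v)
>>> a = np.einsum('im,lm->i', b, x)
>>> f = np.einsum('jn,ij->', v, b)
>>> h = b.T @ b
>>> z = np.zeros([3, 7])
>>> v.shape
(29, 29)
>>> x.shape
(29, 29)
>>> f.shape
()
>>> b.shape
(7, 29)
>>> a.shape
(7,)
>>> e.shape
(29,)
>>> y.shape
(7, 19, 3)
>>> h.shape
(29, 29)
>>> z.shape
(3, 7)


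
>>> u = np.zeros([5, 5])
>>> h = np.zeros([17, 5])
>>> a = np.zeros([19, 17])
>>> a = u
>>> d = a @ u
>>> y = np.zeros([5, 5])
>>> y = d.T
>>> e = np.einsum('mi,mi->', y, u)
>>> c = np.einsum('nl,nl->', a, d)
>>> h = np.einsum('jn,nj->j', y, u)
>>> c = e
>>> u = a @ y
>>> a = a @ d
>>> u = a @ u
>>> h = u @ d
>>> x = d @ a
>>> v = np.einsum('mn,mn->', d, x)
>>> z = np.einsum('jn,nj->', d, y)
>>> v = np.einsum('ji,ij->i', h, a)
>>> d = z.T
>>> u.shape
(5, 5)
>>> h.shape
(5, 5)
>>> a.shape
(5, 5)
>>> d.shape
()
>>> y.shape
(5, 5)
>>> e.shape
()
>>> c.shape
()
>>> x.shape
(5, 5)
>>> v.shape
(5,)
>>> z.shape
()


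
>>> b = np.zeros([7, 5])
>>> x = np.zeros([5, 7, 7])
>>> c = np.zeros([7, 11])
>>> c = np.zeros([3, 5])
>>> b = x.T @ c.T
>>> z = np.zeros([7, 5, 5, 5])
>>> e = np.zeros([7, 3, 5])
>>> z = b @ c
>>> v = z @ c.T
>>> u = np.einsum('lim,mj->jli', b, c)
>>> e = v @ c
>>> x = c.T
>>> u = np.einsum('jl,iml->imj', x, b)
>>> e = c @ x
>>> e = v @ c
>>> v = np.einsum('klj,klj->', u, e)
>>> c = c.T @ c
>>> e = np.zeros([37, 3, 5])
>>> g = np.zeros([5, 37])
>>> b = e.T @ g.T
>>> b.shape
(5, 3, 5)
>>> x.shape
(5, 3)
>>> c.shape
(5, 5)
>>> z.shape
(7, 7, 5)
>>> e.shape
(37, 3, 5)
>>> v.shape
()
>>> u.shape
(7, 7, 5)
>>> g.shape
(5, 37)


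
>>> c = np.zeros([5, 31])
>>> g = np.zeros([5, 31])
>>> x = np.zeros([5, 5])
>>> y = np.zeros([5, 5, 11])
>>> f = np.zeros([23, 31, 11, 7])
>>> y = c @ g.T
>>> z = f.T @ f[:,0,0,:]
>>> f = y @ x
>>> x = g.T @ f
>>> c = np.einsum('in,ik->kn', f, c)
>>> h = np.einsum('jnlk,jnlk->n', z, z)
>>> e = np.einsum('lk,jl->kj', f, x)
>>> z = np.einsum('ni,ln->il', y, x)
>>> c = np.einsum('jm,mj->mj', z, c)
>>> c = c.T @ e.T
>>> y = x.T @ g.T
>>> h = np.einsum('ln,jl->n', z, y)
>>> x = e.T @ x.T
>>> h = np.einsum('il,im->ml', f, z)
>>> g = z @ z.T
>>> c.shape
(5, 5)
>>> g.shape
(5, 5)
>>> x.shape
(31, 31)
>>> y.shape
(5, 5)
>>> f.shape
(5, 5)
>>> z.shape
(5, 31)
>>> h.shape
(31, 5)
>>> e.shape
(5, 31)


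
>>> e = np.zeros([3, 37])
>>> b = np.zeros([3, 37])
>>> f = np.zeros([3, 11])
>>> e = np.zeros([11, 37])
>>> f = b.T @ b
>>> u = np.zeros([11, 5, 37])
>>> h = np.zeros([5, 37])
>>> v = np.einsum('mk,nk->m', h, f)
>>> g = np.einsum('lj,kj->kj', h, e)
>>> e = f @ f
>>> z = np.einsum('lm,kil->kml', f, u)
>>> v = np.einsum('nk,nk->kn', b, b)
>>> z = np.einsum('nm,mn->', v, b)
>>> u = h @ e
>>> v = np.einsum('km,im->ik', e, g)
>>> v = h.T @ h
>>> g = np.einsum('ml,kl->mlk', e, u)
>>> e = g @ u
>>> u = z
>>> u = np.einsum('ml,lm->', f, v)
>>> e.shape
(37, 37, 37)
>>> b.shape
(3, 37)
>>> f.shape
(37, 37)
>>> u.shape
()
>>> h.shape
(5, 37)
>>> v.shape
(37, 37)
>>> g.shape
(37, 37, 5)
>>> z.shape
()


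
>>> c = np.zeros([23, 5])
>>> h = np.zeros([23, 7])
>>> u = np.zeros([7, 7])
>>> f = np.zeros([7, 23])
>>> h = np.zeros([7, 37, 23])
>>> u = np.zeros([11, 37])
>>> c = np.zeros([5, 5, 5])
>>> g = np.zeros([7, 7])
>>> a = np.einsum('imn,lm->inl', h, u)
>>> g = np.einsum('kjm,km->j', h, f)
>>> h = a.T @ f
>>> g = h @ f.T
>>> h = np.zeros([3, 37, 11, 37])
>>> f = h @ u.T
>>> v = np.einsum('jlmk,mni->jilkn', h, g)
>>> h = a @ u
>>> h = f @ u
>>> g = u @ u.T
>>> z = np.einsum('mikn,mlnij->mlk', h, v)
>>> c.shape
(5, 5, 5)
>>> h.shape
(3, 37, 11, 37)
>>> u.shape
(11, 37)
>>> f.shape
(3, 37, 11, 11)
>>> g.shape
(11, 11)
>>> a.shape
(7, 23, 11)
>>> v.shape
(3, 7, 37, 37, 23)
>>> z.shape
(3, 7, 11)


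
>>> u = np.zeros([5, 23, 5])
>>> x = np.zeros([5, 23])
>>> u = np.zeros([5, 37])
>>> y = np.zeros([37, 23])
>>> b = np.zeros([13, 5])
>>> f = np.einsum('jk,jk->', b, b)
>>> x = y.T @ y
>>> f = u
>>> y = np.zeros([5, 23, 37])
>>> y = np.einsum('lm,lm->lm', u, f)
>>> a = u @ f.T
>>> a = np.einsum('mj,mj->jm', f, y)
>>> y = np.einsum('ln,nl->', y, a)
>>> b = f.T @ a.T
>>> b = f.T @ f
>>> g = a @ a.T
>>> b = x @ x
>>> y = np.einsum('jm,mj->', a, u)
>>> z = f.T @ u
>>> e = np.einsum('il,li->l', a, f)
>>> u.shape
(5, 37)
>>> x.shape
(23, 23)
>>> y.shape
()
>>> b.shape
(23, 23)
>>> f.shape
(5, 37)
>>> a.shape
(37, 5)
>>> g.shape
(37, 37)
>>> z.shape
(37, 37)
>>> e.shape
(5,)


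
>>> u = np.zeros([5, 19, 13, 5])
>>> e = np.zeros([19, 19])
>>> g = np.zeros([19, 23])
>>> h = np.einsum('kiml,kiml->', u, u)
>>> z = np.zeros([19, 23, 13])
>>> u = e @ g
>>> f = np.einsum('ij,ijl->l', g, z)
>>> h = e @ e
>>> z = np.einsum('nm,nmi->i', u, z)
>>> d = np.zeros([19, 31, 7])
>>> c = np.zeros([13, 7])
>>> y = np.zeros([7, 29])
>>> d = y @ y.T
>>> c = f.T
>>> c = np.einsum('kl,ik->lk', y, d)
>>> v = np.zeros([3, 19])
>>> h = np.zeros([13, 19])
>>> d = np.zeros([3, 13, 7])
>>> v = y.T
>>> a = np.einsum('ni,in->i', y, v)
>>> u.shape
(19, 23)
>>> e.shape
(19, 19)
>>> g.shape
(19, 23)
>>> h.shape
(13, 19)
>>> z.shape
(13,)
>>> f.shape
(13,)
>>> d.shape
(3, 13, 7)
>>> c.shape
(29, 7)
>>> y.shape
(7, 29)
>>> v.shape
(29, 7)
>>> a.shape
(29,)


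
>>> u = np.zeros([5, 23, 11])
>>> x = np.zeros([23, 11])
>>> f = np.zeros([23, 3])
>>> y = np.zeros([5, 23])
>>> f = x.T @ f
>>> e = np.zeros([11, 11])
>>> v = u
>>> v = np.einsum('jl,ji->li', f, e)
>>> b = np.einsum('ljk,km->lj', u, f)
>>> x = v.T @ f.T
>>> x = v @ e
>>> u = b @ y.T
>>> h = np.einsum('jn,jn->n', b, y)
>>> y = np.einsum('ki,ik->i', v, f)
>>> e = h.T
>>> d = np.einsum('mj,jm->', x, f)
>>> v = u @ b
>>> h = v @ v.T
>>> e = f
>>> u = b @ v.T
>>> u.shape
(5, 5)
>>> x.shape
(3, 11)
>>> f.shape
(11, 3)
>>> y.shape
(11,)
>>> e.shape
(11, 3)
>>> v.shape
(5, 23)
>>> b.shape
(5, 23)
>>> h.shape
(5, 5)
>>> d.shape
()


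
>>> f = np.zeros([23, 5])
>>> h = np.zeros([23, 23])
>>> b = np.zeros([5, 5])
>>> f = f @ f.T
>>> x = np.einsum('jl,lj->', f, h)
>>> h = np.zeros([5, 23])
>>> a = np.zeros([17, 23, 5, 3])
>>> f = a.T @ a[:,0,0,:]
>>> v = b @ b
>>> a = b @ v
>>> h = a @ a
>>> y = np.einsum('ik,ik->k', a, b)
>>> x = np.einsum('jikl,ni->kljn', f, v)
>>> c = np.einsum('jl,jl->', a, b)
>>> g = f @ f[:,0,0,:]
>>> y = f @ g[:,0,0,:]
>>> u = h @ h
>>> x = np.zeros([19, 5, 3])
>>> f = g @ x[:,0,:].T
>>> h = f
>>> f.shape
(3, 5, 23, 19)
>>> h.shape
(3, 5, 23, 19)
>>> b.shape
(5, 5)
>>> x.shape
(19, 5, 3)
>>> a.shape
(5, 5)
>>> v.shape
(5, 5)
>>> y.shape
(3, 5, 23, 3)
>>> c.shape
()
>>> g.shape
(3, 5, 23, 3)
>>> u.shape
(5, 5)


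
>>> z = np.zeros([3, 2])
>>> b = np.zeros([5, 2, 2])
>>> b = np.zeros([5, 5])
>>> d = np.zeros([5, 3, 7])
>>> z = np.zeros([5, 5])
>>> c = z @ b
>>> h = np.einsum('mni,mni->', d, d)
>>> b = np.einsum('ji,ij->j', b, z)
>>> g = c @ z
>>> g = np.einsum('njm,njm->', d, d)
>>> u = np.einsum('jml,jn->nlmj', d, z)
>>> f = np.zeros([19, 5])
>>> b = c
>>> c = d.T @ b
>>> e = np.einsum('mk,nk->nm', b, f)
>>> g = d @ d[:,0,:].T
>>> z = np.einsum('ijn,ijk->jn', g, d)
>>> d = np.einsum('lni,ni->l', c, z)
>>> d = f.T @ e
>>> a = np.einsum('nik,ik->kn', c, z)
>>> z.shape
(3, 5)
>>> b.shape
(5, 5)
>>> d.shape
(5, 5)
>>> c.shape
(7, 3, 5)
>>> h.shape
()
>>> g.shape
(5, 3, 5)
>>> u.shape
(5, 7, 3, 5)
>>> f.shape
(19, 5)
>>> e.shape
(19, 5)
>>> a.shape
(5, 7)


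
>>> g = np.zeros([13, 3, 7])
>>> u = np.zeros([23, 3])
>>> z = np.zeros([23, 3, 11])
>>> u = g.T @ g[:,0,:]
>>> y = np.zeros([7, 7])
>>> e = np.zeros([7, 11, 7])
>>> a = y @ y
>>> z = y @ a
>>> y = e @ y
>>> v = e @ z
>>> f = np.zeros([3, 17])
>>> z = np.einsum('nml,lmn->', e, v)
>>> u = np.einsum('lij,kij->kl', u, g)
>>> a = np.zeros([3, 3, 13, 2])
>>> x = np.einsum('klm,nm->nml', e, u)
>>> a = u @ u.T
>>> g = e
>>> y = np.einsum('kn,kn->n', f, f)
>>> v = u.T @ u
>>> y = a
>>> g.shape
(7, 11, 7)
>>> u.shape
(13, 7)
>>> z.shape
()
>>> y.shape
(13, 13)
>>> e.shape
(7, 11, 7)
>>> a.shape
(13, 13)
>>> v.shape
(7, 7)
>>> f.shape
(3, 17)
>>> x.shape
(13, 7, 11)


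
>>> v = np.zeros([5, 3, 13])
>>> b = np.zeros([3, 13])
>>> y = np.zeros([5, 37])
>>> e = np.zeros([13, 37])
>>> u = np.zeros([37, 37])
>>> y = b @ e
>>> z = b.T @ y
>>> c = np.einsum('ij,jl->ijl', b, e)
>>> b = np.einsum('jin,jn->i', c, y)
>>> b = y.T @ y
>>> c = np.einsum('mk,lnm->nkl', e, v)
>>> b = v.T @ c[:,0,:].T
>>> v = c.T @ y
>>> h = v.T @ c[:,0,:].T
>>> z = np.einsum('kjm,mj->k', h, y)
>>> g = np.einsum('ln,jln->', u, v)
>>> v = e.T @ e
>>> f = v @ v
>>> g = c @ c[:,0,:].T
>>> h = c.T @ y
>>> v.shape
(37, 37)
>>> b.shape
(13, 3, 3)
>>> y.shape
(3, 37)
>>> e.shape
(13, 37)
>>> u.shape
(37, 37)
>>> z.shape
(37,)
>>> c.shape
(3, 37, 5)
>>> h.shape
(5, 37, 37)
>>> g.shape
(3, 37, 3)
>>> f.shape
(37, 37)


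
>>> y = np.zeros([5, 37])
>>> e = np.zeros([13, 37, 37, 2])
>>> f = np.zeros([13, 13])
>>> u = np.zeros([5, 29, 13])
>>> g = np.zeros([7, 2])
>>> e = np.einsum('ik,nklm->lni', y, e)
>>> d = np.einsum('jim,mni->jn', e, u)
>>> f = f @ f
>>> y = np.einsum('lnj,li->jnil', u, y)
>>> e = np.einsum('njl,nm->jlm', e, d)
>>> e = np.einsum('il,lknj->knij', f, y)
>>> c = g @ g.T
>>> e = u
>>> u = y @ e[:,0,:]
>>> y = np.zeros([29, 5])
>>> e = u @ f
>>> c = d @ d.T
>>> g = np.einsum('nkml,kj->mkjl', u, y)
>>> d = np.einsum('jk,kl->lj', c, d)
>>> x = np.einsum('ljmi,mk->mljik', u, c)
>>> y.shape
(29, 5)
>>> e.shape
(13, 29, 37, 13)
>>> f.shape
(13, 13)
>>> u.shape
(13, 29, 37, 13)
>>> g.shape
(37, 29, 5, 13)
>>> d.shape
(29, 37)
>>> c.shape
(37, 37)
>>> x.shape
(37, 13, 29, 13, 37)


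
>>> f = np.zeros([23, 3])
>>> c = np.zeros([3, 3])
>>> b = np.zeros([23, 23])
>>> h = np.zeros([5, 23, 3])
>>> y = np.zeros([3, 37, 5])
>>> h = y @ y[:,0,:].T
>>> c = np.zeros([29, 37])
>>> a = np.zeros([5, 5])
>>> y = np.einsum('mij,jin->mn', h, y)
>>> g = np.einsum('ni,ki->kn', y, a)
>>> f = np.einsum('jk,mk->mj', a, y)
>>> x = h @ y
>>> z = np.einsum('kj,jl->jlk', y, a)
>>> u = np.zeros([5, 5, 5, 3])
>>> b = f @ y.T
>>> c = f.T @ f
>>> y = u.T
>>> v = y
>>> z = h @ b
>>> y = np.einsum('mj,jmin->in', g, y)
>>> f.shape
(3, 5)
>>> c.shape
(5, 5)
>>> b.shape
(3, 3)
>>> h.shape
(3, 37, 3)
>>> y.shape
(5, 5)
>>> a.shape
(5, 5)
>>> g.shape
(5, 3)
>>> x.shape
(3, 37, 5)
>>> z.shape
(3, 37, 3)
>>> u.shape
(5, 5, 5, 3)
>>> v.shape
(3, 5, 5, 5)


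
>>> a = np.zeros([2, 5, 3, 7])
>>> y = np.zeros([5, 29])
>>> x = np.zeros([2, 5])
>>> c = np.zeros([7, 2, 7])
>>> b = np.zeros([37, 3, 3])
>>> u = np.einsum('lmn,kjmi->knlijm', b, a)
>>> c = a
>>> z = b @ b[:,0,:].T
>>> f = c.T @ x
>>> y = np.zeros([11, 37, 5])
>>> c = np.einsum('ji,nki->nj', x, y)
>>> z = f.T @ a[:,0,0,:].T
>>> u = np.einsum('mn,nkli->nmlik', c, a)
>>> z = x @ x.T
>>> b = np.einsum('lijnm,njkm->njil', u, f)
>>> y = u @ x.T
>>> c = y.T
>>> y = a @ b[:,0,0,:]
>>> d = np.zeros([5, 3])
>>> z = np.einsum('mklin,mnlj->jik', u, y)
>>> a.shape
(2, 5, 3, 7)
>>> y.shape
(2, 5, 3, 2)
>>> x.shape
(2, 5)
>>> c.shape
(2, 7, 3, 11, 2)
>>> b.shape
(7, 3, 11, 2)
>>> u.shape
(2, 11, 3, 7, 5)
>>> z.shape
(2, 7, 11)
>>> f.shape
(7, 3, 5, 5)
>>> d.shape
(5, 3)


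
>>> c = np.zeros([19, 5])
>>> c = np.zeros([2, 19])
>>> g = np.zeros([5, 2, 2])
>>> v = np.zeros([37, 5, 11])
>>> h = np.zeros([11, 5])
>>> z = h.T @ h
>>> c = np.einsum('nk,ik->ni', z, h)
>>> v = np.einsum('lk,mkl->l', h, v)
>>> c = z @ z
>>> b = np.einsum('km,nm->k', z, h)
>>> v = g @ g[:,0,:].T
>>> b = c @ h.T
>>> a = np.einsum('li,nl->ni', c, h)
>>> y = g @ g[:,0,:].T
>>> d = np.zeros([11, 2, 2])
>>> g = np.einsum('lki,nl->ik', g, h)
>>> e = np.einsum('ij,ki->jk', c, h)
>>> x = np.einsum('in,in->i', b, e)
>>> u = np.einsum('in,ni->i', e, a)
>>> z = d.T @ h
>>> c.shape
(5, 5)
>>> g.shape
(2, 2)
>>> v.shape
(5, 2, 5)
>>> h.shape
(11, 5)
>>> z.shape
(2, 2, 5)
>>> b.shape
(5, 11)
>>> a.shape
(11, 5)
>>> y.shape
(5, 2, 5)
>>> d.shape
(11, 2, 2)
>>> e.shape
(5, 11)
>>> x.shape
(5,)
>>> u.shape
(5,)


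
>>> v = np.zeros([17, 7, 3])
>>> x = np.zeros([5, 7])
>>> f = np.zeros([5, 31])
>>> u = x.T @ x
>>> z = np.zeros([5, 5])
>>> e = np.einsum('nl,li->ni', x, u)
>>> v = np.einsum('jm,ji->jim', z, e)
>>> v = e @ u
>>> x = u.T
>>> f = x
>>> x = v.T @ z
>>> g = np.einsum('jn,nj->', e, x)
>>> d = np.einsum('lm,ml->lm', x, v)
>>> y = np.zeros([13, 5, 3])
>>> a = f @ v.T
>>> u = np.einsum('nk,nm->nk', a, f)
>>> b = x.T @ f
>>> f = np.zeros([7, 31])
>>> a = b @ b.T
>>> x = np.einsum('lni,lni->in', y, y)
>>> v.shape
(5, 7)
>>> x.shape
(3, 5)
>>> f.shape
(7, 31)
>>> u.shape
(7, 5)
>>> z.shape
(5, 5)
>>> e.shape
(5, 7)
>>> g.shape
()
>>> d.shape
(7, 5)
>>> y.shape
(13, 5, 3)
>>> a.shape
(5, 5)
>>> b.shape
(5, 7)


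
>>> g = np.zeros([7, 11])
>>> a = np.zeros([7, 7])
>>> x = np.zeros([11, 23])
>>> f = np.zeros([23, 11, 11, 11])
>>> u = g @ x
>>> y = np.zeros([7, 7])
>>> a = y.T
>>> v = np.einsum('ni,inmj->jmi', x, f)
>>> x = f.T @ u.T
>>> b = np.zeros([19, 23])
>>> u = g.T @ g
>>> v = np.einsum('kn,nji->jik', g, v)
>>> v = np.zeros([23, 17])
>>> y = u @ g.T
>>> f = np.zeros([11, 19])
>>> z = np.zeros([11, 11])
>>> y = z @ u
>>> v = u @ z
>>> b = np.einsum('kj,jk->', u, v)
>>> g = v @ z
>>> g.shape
(11, 11)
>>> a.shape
(7, 7)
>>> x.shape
(11, 11, 11, 7)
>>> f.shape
(11, 19)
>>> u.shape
(11, 11)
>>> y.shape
(11, 11)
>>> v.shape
(11, 11)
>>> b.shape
()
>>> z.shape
(11, 11)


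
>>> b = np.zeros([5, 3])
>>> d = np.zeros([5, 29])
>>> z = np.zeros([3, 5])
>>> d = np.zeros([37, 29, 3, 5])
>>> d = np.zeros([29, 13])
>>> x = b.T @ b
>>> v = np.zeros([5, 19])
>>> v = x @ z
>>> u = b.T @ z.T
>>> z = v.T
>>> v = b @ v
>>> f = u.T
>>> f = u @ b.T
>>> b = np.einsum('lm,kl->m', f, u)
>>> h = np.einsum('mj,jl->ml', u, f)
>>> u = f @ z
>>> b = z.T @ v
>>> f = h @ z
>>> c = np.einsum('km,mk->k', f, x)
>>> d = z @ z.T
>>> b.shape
(3, 5)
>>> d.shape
(5, 5)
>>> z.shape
(5, 3)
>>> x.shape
(3, 3)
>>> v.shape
(5, 5)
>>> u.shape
(3, 3)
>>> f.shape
(3, 3)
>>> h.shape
(3, 5)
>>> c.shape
(3,)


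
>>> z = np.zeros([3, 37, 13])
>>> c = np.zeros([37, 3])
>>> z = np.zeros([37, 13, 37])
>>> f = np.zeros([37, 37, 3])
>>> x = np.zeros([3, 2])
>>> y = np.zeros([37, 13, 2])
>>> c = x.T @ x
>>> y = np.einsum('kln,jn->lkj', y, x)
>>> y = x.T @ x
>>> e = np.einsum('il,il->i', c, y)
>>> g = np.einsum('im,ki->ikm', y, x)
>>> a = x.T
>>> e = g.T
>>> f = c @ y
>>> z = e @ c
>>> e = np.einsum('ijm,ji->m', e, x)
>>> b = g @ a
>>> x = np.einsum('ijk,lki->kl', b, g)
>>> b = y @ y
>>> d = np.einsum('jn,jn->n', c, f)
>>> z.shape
(2, 3, 2)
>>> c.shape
(2, 2)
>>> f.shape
(2, 2)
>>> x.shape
(3, 2)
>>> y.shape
(2, 2)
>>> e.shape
(2,)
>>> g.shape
(2, 3, 2)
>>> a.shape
(2, 3)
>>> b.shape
(2, 2)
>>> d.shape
(2,)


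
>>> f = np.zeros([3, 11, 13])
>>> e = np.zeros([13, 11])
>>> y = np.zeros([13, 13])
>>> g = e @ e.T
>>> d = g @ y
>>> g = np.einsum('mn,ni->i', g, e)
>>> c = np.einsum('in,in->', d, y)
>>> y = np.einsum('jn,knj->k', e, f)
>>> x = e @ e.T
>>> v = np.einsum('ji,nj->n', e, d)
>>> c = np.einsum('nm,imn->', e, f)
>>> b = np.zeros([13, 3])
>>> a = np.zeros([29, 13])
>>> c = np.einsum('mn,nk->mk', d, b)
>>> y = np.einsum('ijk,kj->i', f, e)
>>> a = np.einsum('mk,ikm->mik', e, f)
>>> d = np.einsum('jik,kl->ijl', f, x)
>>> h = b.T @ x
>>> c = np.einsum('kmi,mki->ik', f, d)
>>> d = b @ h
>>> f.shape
(3, 11, 13)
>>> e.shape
(13, 11)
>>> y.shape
(3,)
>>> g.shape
(11,)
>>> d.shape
(13, 13)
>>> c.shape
(13, 3)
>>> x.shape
(13, 13)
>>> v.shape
(13,)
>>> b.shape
(13, 3)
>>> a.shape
(13, 3, 11)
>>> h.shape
(3, 13)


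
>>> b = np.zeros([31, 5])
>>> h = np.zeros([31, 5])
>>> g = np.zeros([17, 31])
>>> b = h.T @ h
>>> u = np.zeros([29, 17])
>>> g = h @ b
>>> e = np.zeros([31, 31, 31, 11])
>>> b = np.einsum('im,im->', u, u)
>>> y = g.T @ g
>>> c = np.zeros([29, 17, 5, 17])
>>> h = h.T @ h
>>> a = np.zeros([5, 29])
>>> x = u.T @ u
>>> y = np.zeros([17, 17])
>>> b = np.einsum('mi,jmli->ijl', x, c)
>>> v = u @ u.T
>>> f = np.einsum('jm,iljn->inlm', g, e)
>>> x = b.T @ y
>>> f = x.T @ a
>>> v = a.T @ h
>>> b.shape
(17, 29, 5)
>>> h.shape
(5, 5)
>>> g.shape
(31, 5)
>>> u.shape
(29, 17)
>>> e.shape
(31, 31, 31, 11)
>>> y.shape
(17, 17)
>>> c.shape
(29, 17, 5, 17)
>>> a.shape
(5, 29)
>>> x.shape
(5, 29, 17)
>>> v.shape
(29, 5)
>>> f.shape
(17, 29, 29)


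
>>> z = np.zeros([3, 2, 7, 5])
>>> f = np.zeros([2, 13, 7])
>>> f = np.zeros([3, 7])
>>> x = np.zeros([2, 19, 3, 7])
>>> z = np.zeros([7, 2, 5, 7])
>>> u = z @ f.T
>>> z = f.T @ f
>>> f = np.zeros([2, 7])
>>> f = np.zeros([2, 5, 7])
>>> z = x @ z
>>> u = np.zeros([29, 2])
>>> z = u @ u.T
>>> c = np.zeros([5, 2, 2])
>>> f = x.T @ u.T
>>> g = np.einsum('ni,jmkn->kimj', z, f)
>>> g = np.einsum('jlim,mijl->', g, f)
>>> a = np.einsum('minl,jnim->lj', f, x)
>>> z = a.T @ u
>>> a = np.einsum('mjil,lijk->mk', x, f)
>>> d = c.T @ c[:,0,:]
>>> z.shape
(2, 2)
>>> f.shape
(7, 3, 19, 29)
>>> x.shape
(2, 19, 3, 7)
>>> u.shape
(29, 2)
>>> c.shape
(5, 2, 2)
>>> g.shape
()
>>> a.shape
(2, 29)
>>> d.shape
(2, 2, 2)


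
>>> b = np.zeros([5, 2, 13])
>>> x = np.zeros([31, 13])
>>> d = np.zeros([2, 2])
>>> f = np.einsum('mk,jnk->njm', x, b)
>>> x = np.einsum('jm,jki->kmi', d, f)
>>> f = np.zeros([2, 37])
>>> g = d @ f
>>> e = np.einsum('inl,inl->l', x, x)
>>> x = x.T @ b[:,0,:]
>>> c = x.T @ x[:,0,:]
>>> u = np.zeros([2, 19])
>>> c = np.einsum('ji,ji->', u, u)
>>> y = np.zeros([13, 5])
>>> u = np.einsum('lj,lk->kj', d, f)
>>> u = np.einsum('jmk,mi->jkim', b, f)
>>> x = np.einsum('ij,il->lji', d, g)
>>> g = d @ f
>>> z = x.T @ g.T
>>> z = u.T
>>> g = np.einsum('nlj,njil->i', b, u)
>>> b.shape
(5, 2, 13)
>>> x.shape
(37, 2, 2)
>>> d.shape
(2, 2)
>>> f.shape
(2, 37)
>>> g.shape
(37,)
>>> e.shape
(31,)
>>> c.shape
()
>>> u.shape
(5, 13, 37, 2)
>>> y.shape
(13, 5)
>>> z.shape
(2, 37, 13, 5)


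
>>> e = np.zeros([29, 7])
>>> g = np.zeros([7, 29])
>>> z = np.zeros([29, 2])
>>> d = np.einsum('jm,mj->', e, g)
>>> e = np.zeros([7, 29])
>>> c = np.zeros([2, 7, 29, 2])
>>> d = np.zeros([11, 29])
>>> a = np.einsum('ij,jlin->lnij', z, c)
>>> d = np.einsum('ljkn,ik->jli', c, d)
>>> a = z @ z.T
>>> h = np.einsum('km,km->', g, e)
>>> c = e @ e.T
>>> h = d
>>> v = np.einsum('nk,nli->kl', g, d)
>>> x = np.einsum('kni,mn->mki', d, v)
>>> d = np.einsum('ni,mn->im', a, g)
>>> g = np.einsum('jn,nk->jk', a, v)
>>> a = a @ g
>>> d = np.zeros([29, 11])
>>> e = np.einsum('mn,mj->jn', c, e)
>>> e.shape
(29, 7)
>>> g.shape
(29, 2)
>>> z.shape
(29, 2)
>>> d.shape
(29, 11)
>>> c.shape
(7, 7)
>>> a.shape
(29, 2)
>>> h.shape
(7, 2, 11)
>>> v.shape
(29, 2)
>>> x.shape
(29, 7, 11)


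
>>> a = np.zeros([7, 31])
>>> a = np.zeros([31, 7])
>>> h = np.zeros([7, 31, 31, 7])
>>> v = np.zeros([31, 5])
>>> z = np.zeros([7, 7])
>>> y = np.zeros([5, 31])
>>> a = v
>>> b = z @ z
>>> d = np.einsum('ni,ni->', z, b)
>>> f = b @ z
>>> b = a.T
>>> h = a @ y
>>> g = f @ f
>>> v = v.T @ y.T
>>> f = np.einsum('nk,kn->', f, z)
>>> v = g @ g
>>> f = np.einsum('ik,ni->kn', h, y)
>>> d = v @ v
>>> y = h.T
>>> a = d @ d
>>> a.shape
(7, 7)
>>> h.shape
(31, 31)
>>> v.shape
(7, 7)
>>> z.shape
(7, 7)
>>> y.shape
(31, 31)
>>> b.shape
(5, 31)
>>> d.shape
(7, 7)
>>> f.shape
(31, 5)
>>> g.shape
(7, 7)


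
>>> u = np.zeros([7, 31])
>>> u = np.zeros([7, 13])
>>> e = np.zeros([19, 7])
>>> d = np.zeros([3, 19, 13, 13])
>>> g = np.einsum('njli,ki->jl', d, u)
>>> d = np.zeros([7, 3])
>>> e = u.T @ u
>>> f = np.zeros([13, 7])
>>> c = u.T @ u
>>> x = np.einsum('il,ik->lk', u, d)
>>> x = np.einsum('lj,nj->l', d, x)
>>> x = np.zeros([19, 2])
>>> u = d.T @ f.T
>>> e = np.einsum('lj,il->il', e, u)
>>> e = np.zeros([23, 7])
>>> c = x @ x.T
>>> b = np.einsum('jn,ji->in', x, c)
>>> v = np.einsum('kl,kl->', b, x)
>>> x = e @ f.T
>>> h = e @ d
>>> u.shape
(3, 13)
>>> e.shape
(23, 7)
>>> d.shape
(7, 3)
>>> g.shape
(19, 13)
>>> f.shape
(13, 7)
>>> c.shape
(19, 19)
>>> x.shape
(23, 13)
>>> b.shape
(19, 2)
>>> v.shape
()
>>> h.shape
(23, 3)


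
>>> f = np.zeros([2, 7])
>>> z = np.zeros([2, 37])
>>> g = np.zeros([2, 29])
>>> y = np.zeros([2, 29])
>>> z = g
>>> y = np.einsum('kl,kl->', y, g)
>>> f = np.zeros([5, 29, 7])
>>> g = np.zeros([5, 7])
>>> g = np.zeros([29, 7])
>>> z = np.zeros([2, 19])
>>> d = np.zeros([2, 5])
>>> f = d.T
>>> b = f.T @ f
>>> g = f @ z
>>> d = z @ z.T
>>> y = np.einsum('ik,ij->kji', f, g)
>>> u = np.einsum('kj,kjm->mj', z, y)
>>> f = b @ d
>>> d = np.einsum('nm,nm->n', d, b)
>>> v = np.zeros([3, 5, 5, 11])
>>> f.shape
(2, 2)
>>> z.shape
(2, 19)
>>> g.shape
(5, 19)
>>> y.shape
(2, 19, 5)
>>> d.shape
(2,)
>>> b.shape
(2, 2)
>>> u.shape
(5, 19)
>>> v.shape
(3, 5, 5, 11)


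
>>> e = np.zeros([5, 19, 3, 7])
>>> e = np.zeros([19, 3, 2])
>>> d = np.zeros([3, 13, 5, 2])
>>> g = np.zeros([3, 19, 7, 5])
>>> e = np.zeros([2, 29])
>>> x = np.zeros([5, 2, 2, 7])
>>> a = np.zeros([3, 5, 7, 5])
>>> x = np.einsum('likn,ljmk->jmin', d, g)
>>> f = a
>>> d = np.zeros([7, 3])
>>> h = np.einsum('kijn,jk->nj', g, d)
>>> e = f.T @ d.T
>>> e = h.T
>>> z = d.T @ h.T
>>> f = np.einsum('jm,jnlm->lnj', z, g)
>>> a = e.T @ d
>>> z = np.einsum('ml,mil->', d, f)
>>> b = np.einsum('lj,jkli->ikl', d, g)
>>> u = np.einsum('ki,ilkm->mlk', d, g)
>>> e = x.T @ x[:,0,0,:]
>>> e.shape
(2, 13, 7, 2)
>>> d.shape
(7, 3)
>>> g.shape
(3, 19, 7, 5)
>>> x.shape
(19, 7, 13, 2)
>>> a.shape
(5, 3)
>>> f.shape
(7, 19, 3)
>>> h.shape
(5, 7)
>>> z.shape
()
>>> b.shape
(5, 19, 7)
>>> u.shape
(5, 19, 7)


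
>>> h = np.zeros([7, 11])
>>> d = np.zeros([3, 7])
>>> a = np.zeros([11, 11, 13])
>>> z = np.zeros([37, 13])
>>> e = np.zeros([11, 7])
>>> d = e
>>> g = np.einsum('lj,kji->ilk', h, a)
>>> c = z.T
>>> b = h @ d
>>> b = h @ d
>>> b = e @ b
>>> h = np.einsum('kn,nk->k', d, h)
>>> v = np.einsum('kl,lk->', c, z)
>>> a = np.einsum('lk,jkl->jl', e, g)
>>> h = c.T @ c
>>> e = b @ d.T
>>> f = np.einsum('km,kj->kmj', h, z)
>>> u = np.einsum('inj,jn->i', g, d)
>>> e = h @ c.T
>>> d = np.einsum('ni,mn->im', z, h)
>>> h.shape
(37, 37)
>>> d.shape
(13, 37)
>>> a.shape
(13, 11)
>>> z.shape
(37, 13)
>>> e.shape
(37, 13)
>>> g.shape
(13, 7, 11)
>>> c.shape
(13, 37)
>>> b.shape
(11, 7)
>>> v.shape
()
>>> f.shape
(37, 37, 13)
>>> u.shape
(13,)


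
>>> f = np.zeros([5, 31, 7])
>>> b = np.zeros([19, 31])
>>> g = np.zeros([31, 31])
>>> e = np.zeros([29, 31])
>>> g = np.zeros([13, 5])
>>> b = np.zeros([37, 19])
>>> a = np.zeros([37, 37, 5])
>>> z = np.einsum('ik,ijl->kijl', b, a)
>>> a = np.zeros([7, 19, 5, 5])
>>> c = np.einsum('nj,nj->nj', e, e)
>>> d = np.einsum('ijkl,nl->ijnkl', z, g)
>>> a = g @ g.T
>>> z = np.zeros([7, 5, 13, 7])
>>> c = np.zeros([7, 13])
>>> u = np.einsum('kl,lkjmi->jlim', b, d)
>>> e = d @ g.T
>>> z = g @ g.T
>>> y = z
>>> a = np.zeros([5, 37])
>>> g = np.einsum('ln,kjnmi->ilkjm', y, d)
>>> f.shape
(5, 31, 7)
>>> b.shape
(37, 19)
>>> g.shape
(5, 13, 19, 37, 37)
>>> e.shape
(19, 37, 13, 37, 13)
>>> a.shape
(5, 37)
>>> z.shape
(13, 13)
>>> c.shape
(7, 13)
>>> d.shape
(19, 37, 13, 37, 5)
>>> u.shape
(13, 19, 5, 37)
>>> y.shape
(13, 13)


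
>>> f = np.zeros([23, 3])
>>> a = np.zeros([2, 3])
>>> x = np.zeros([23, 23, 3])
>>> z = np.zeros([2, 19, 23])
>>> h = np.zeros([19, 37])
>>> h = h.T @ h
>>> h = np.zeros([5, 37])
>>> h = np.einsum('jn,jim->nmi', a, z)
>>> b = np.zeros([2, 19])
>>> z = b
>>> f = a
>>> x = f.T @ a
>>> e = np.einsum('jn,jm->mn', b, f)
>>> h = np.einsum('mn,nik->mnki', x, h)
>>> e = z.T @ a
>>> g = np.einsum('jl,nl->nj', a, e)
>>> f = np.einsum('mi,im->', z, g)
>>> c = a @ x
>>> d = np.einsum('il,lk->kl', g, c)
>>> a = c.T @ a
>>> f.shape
()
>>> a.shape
(3, 3)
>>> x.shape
(3, 3)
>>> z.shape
(2, 19)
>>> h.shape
(3, 3, 19, 23)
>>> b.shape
(2, 19)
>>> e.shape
(19, 3)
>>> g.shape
(19, 2)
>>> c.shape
(2, 3)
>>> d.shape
(3, 2)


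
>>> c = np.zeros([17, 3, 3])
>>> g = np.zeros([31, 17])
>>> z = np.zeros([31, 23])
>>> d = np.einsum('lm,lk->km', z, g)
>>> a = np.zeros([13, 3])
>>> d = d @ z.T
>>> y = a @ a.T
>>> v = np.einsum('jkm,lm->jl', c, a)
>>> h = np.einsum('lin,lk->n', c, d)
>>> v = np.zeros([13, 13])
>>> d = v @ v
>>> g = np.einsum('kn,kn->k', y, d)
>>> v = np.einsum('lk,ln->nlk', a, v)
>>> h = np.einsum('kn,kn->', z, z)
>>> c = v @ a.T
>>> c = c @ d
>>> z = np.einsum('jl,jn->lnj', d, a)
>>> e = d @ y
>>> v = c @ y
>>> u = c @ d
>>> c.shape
(13, 13, 13)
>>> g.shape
(13,)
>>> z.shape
(13, 3, 13)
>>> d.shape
(13, 13)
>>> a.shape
(13, 3)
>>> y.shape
(13, 13)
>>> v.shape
(13, 13, 13)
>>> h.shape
()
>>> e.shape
(13, 13)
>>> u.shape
(13, 13, 13)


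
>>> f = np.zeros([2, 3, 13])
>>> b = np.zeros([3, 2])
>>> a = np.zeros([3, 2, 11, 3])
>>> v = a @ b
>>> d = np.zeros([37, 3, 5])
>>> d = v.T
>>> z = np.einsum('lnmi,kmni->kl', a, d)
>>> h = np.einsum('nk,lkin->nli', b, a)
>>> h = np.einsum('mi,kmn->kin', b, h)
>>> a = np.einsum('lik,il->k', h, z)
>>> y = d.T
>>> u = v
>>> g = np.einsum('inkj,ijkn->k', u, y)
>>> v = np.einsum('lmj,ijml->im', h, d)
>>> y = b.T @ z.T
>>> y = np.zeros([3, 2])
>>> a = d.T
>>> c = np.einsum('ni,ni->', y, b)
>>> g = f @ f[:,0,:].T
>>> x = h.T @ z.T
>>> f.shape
(2, 3, 13)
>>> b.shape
(3, 2)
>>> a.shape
(3, 2, 11, 2)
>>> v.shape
(2, 2)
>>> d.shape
(2, 11, 2, 3)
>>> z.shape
(2, 3)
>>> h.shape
(3, 2, 11)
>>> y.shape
(3, 2)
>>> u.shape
(3, 2, 11, 2)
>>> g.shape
(2, 3, 2)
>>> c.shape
()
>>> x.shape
(11, 2, 2)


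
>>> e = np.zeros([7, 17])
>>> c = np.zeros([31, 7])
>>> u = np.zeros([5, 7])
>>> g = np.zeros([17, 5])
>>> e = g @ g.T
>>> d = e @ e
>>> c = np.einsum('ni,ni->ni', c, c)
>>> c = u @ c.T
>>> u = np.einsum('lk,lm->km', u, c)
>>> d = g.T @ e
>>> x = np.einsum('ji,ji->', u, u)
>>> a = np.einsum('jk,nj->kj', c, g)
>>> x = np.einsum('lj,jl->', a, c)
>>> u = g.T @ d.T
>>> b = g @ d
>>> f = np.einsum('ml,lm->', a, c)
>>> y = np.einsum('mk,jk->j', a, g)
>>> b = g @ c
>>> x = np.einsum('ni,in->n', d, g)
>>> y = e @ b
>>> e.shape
(17, 17)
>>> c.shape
(5, 31)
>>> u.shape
(5, 5)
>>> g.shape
(17, 5)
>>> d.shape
(5, 17)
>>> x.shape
(5,)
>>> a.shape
(31, 5)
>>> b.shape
(17, 31)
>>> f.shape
()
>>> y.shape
(17, 31)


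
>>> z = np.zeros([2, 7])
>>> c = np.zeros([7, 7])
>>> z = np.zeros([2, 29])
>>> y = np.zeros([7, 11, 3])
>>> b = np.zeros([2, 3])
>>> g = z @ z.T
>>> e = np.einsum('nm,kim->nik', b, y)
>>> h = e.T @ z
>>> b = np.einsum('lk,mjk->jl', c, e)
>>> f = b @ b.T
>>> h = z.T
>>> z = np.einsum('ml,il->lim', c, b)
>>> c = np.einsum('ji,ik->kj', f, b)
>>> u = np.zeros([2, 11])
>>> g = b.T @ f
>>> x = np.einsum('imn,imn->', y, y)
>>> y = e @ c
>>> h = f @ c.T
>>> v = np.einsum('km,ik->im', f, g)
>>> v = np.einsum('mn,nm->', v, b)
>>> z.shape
(7, 11, 7)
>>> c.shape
(7, 11)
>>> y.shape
(2, 11, 11)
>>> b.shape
(11, 7)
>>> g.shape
(7, 11)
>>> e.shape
(2, 11, 7)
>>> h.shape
(11, 7)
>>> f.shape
(11, 11)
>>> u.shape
(2, 11)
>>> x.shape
()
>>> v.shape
()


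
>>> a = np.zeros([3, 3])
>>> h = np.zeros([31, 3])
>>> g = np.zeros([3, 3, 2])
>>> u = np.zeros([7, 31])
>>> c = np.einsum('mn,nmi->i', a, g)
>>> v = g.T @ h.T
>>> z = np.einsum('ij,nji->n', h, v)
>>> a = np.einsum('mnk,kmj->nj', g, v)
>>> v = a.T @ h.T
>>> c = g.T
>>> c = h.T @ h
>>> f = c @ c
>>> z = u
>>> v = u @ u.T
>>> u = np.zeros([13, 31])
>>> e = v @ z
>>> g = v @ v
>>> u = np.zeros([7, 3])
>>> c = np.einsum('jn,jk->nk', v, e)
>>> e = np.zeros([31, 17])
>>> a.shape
(3, 31)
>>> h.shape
(31, 3)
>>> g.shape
(7, 7)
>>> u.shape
(7, 3)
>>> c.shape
(7, 31)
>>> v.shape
(7, 7)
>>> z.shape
(7, 31)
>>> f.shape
(3, 3)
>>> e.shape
(31, 17)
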